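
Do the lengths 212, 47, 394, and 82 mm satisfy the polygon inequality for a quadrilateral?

No

For a quadrilateral, each side must be shorter than the sum of the others.
Here the longest side is 394, but the remaining 3 sides sum to only 341.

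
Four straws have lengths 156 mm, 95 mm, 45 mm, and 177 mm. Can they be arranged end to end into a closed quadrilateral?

A quadrilateral exists iff every side is shorter than the sum of the others — equivalently, the longest side is less than the sum of the rest.
Longest side 177 < 296 (sum of the remaining 3), so yes.

Yes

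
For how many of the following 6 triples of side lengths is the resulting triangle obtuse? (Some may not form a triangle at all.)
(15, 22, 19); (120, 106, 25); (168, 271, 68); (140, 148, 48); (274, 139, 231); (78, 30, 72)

2

(15,22,19): 15²+19² = 586 > 484 = 22² → acute
(120,106,25): 25²+106² = 11861 < 14400 = 120² → obtuse
(168,271,68): 68+168 ≤ 271, not a triangle
(140,148,48): 48²+140² = 21904 = 148² → right
(274,139,231): 139²+231² = 72682 < 75076 = 274² → obtuse
(78,30,72): 30²+72² = 6084 = 78² → right
2 of the 6 are obtuse.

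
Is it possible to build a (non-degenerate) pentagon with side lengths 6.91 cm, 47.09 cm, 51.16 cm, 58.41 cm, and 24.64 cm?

Yes

A pentagon exists iff every side is shorter than the sum of the others — equivalently, the longest side is less than the sum of the rest.
Longest side 58.41 < 129.80 (sum of the remaining 4), so yes.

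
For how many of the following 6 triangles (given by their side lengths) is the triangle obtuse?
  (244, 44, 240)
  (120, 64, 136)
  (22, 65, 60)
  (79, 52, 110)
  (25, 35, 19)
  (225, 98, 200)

4

(244,44,240): 44²+240² = 59536 = 244² → right
(120,64,136): 64²+120² = 18496 = 136² → right
(22,65,60): 22²+60² = 4084 < 4225 = 65² → obtuse
(79,52,110): 52²+79² = 8945 < 12100 = 110² → obtuse
(25,35,19): 19²+25² = 986 < 1225 = 35² → obtuse
(225,98,200): 98²+200² = 49604 < 50625 = 225² → obtuse
4 of the 6 are obtuse.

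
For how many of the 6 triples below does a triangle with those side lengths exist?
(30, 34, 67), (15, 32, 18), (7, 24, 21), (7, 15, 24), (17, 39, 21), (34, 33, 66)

(30,34,67): 30+34 ≤ 67 → not valid
(15,18,32): 15+18 > 32 → valid
(7,21,24): 7+21 > 24 → valid
(7,15,24): 7+15 ≤ 24 → not valid
(17,21,39): 17+21 ≤ 39 → not valid
(33,34,66): 33+34 > 66 → valid
3 of the 6 triples form a triangle.

3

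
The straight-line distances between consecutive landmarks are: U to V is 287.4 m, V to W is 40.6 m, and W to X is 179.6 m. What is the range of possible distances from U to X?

67.2 ≤ UX ≤ 507.6 m

The maximum is all hops collinear in one direction: 287.4 + 40.6 + 179.6 = 507.6.
The longest hop is 287.4; the others sum to 220.2. Folding the others back against it leaves at least 287.4 − 220.2 = 67.2.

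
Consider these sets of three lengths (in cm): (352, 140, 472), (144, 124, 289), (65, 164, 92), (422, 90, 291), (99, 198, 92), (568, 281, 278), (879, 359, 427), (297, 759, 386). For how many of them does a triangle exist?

(140,352,472): 140+352 > 472 → valid
(124,144,289): 124+144 ≤ 289 → not valid
(65,92,164): 65+92 ≤ 164 → not valid
(90,291,422): 90+291 ≤ 422 → not valid
(92,99,198): 92+99 ≤ 198 → not valid
(278,281,568): 278+281 ≤ 568 → not valid
(359,427,879): 359+427 ≤ 879 → not valid
(297,386,759): 297+386 ≤ 759 → not valid
1 of the 8 triples forms a triangle.

1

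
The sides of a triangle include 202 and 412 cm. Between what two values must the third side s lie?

By the triangle inequality, s must be less than 202 + 412 = 614 and greater than |202 − 412| = 210.

210 < s < 614 (cm)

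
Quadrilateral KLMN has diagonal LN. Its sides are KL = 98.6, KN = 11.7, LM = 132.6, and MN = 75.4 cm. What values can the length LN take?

86.9 < LN < 110.3

From triangle KLN: |98.6 − 11.7| < LN < 98.6 + 11.7, i.e. 86.9 < LN < 110.3.
From triangle MLN: 57.2 < LN < 208.0.
Both must hold, so LN lies in the intersection.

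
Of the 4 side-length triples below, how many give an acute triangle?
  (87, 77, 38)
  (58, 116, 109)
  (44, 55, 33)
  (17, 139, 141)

1

(87,77,38): 38²+77² = 7373 < 7569 = 87² → obtuse
(58,116,109): 58²+109² = 15245 > 13456 = 116² → acute
(44,55,33): 33²+44² = 3025 = 55² → right
(17,139,141): 17²+139² = 19610 < 19881 = 141² → obtuse
1 of the 4 is acute.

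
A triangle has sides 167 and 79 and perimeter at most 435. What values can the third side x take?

Triangle inequality alone gives 88 < x < 246.
The perimeter condition gives x ≤ 435 − 167 − 79 = 189.
Intersecting the two: 88 < x ≤ 189.

88 < x ≤ 189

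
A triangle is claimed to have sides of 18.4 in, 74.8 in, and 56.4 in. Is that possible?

The two shorter sides sum to 74.8, exactly equal to the longest side 74.8.
That gives only a degenerate (flat) triangle — the inequality must be strict.

No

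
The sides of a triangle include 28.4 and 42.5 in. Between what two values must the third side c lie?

14.1 < c < 70.9

By the triangle inequality, c must be less than 28.4 + 42.5 = 70.9 and greater than |28.4 − 42.5| = 14.1.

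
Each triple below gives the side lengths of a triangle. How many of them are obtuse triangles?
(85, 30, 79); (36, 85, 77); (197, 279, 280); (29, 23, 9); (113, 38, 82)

(85,30,79): 30²+79² = 7141 < 7225 = 85² → obtuse
(36,85,77): 36²+77² = 7225 = 85² → right
(197,279,280): 197²+279² = 116650 > 78400 = 280² → acute
(29,23,9): 9²+23² = 610 < 841 = 29² → obtuse
(113,38,82): 38²+82² = 8168 < 12769 = 113² → obtuse
3 of the 5 are obtuse.

3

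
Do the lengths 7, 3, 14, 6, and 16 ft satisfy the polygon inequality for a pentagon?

A pentagon exists iff every side is shorter than the sum of the others — equivalently, the longest side is less than the sum of the rest.
Longest side 16 < 30 (sum of the remaining 4), so yes.

Yes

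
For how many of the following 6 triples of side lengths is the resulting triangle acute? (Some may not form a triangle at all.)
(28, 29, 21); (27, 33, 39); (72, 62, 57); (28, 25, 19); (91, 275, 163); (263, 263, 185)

(28,29,21): 21²+28² = 1225 > 841 = 29² → acute
(27,33,39): 27²+33² = 1818 > 1521 = 39² → acute
(72,62,57): 57²+62² = 7093 > 5184 = 72² → acute
(28,25,19): 19²+25² = 986 > 784 = 28² → acute
(91,275,163): 91+163 ≤ 275, not a triangle
(263,263,185): 185²+263² = 103394 > 69169 = 263² → acute
5 of the 6 are acute.

5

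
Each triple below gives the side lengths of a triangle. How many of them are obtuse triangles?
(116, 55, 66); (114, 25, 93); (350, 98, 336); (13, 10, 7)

3

(116,55,66): 55²+66² = 7381 < 13456 = 116² → obtuse
(114,25,93): 25²+93² = 9274 < 12996 = 114² → obtuse
(350,98,336): 98²+336² = 122500 = 350² → right
(13,10,7): 7²+10² = 149 < 169 = 13² → obtuse
3 of the 4 are obtuse.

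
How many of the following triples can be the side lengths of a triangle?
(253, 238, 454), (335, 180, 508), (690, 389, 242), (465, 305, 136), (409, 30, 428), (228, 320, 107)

4

(238,253,454): 238+253 > 454 → valid
(180,335,508): 180+335 > 508 → valid
(242,389,690): 242+389 ≤ 690 → not valid
(136,305,465): 136+305 ≤ 465 → not valid
(30,409,428): 30+409 > 428 → valid
(107,228,320): 107+228 > 320 → valid
4 of the 6 triples form a triangle.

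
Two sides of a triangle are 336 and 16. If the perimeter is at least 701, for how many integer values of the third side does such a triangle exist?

Triangle inequality: 320 < x < 352. Perimeter ≥ 701 gives x ≥ 701 − 336 − 16 = 349.
So 349 ≤ x < 352; integers 349 through 351: 3 values.

3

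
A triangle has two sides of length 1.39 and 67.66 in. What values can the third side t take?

By the triangle inequality, t must be less than 1.39 + 67.66 = 69.05 and greater than |1.39 − 67.66| = 66.27.

66.27 < t < 69.05 (in)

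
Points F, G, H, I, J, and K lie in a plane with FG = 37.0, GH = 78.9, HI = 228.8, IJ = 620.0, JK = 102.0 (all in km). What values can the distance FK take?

The maximum is all hops collinear in one direction: 37.0 + 78.9 + 228.8 + 620.0 + 102.0 = 1066.7.
The longest hop is 620.0; the others sum to 446.7. Folding the others back against it leaves at least 620.0 − 446.7 = 173.3.

173.3 ≤ FK ≤ 1066.7 km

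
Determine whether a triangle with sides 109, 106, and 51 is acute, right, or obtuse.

Compare the square of the longest side to the sum of squares of the other two: 51² + 106² = 13837 > 11881 = 109².

acute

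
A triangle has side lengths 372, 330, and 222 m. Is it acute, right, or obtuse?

acute

Compare the square of the longest side to the sum of squares of the other two: 222² + 330² = 158184 > 138384 = 372².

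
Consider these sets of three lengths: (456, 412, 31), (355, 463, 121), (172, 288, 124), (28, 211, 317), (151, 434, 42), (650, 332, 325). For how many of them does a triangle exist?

3

(31,412,456): 31+412 ≤ 456 → not valid
(121,355,463): 121+355 > 463 → valid
(124,172,288): 124+172 > 288 → valid
(28,211,317): 28+211 ≤ 317 → not valid
(42,151,434): 42+151 ≤ 434 → not valid
(325,332,650): 325+332 > 650 → valid
3 of the 6 triples form a triangle.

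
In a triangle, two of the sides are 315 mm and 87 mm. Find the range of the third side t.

228 < t < 402

By the triangle inequality, t must be less than 315 + 87 = 402 and greater than |315 − 87| = 228.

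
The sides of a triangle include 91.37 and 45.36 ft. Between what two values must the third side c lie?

46.01 < c < 136.73

By the triangle inequality, c must be less than 91.37 + 45.36 = 136.73 and greater than |91.37 − 45.36| = 46.01.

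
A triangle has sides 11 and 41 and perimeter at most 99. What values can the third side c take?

Triangle inequality alone gives 30 < c < 52.
The perimeter condition gives c ≤ 99 − 11 − 41 = 47.
Intersecting the two: 30 < c ≤ 47.

30 < c ≤ 47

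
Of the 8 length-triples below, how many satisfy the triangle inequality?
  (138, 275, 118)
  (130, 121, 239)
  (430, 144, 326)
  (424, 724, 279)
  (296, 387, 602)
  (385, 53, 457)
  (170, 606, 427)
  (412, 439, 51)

4

(118,138,275): 118+138 ≤ 275 → not valid
(121,130,239): 121+130 > 239 → valid
(144,326,430): 144+326 > 430 → valid
(279,424,724): 279+424 ≤ 724 → not valid
(296,387,602): 296+387 > 602 → valid
(53,385,457): 53+385 ≤ 457 → not valid
(170,427,606): 170+427 ≤ 606 → not valid
(51,412,439): 51+412 > 439 → valid
4 of the 8 triples form a triangle.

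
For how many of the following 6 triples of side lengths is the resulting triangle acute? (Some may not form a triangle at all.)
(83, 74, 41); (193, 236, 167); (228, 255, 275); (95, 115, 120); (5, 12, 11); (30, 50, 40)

5

(83,74,41): 41²+74² = 7157 > 6889 = 83² → acute
(193,236,167): 167²+193² = 65138 > 55696 = 236² → acute
(228,255,275): 228²+255² = 117009 > 75625 = 275² → acute
(95,115,120): 95²+115² = 22250 > 14400 = 120² → acute
(5,12,11): 5²+11² = 146 > 144 = 12² → acute
(30,50,40): 30²+40² = 2500 = 50² → right
5 of the 6 are acute.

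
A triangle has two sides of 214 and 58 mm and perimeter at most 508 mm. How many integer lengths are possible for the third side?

Triangle inequality: 156 < x < 272. Perimeter ≤ 508 gives x ≤ 508 − 214 − 58 = 236.
So 156 < x ≤ 236; integers 157 through 236: 80 values.

80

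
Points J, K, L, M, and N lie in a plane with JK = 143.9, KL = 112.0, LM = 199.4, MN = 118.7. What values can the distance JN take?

The maximum is all hops collinear in one direction: 143.9 + 112.0 + 199.4 + 118.7 = 574.0.
The longest hop is 199.4; the others sum to 374.6. Since 199.4 ≤ 374.6, the path can fold back on itself completely, so the minimum distance is 0.

0 ≤ JN ≤ 574.0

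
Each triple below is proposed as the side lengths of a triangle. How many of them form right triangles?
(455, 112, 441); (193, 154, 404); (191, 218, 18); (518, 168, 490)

(455,112,441): 112²+441² = 207025 = 455² → right
(193,154,404): 154+193 ≤ 404, not a triangle
(191,218,18): 18+191 ≤ 218, not a triangle
(518,168,490): 168²+490² = 268324 = 518² → right
2 of the 4 are right.

2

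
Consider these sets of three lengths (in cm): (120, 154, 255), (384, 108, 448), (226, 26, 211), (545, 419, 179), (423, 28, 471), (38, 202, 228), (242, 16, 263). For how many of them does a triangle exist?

5

(120,154,255): 120+154 > 255 → valid
(108,384,448): 108+384 > 448 → valid
(26,211,226): 26+211 > 226 → valid
(179,419,545): 179+419 > 545 → valid
(28,423,471): 28+423 ≤ 471 → not valid
(38,202,228): 38+202 > 228 → valid
(16,242,263): 16+242 ≤ 263 → not valid
5 of the 7 triples form a triangle.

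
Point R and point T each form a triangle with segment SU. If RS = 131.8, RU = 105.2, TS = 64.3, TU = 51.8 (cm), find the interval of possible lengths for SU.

26.6 < SU < 116.1

From triangle RSU: |131.8 − 105.2| < SU < 131.8 + 105.2, i.e. 26.6 < SU < 237.0.
From triangle TSU: 12.5 < SU < 116.1.
Both must hold, so SU lies in the intersection.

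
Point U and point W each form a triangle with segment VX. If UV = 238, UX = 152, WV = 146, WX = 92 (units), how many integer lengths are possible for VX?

151

From triangle UVX: 86 < VX < 390.
From triangle WVX: 54 < VX < 238.
Intersection: 86 < VX < 238, so integers 87 through 237: 151 values.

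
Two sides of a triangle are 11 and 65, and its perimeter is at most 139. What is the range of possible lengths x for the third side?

Triangle inequality alone gives 54 < x < 76.
The perimeter condition gives x ≤ 139 − 11 − 65 = 63.
Intersecting the two: 54 < x ≤ 63.

54 < x ≤ 63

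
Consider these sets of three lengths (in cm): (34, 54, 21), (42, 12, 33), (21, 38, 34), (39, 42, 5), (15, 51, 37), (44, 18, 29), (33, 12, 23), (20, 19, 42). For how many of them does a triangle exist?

7

(21,34,54): 21+34 > 54 → valid
(12,33,42): 12+33 > 42 → valid
(21,34,38): 21+34 > 38 → valid
(5,39,42): 5+39 > 42 → valid
(15,37,51): 15+37 > 51 → valid
(18,29,44): 18+29 > 44 → valid
(12,23,33): 12+23 > 33 → valid
(19,20,42): 19+20 ≤ 42 → not valid
7 of the 8 triples form a triangle.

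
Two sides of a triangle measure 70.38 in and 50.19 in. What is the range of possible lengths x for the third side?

By the triangle inequality, x must be less than 70.38 + 50.19 = 120.57 and greater than |70.38 − 50.19| = 20.19.

20.19 < x < 120.57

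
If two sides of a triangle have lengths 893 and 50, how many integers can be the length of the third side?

The third side lies in the open interval (843, 943).
Integers from 844 to 942 inclusive: 942 − 844 + 1 = 99.

99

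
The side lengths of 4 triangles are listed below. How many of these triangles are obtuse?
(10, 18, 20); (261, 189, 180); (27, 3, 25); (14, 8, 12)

(10,18,20): 10²+18² = 424 > 400 = 20² → acute
(261,189,180): 180²+189² = 68121 = 261² → right
(27,3,25): 3²+25² = 634 < 729 = 27² → obtuse
(14,8,12): 8²+12² = 208 > 196 = 14² → acute
1 of the 4 is obtuse.

1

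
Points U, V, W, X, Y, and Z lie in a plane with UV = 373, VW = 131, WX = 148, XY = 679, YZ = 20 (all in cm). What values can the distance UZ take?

The maximum is all hops collinear in one direction: 373 + 131 + 148 + 679 + 20 = 1351.
The longest hop is 679; the others sum to 672. Folding the others back against it leaves at least 679 − 672 = 7.

7 ≤ UZ ≤ 1351 cm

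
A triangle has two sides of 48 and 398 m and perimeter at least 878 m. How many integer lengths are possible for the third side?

14

Triangle inequality: 350 < x < 446. Perimeter ≥ 878 gives x ≥ 878 − 48 − 398 = 432.
So 432 ≤ x < 446; integers 432 through 445: 14 values.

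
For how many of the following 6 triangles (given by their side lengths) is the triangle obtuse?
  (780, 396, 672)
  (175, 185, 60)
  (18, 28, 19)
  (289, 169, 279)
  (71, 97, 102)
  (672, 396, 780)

1

(780,396,672): 396²+672² = 608400 = 780² → right
(175,185,60): 60²+175² = 34225 = 185² → right
(18,28,19): 18²+19² = 685 < 784 = 28² → obtuse
(289,169,279): 169²+279² = 106402 > 83521 = 289² → acute
(71,97,102): 71²+97² = 14450 > 10404 = 102² → acute
(672,396,780): 396²+672² = 608400 = 780² → right
1 of the 6 is obtuse.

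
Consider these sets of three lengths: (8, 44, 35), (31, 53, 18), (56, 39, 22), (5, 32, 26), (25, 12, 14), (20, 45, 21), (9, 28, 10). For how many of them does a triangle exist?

2

(8,35,44): 8+35 ≤ 44 → not valid
(18,31,53): 18+31 ≤ 53 → not valid
(22,39,56): 22+39 > 56 → valid
(5,26,32): 5+26 ≤ 32 → not valid
(12,14,25): 12+14 > 25 → valid
(20,21,45): 20+21 ≤ 45 → not valid
(9,10,28): 9+10 ≤ 28 → not valid
2 of the 7 triples form a triangle.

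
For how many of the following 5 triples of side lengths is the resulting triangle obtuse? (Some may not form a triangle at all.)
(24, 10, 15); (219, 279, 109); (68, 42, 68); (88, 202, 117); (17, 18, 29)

(24,10,15): 10²+15² = 325 < 576 = 24² → obtuse
(219,279,109): 109²+219² = 59842 < 77841 = 279² → obtuse
(68,42,68): 42²+68² = 6388 > 4624 = 68² → acute
(88,202,117): 88²+117² = 21433 < 40804 = 202² → obtuse
(17,18,29): 17²+18² = 613 < 841 = 29² → obtuse
4 of the 5 are obtuse.

4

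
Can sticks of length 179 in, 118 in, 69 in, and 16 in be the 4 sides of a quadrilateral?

A quadrilateral exists iff every side is shorter than the sum of the others — equivalently, the longest side is less than the sum of the rest.
Longest side 179 < 203 (sum of the remaining 3), so yes.

Yes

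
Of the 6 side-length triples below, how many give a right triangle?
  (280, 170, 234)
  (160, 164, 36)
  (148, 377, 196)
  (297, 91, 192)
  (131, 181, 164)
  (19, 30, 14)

(280,170,234): 170²+234² = 83656 > 78400 = 280² → acute
(160,164,36): 36²+160² = 26896 = 164² → right
(148,377,196): 148+196 ≤ 377, not a triangle
(297,91,192): 91+192 ≤ 297, not a triangle
(131,181,164): 131²+164² = 44057 > 32761 = 181² → acute
(19,30,14): 14²+19² = 557 < 900 = 30² → obtuse
1 of the 6 is right.

1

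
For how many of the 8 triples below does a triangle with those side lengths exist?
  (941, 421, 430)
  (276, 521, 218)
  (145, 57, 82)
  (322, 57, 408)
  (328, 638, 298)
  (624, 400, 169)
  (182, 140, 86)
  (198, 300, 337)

(421,430,941): 421+430 ≤ 941 → not valid
(218,276,521): 218+276 ≤ 521 → not valid
(57,82,145): 57+82 ≤ 145 → not valid
(57,322,408): 57+322 ≤ 408 → not valid
(298,328,638): 298+328 ≤ 638 → not valid
(169,400,624): 169+400 ≤ 624 → not valid
(86,140,182): 86+140 > 182 → valid
(198,300,337): 198+300 > 337 → valid
2 of the 8 triples form a triangle.

2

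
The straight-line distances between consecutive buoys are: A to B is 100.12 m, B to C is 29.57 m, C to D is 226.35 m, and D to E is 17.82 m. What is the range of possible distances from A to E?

The maximum is all hops collinear in one direction: 100.12 + 29.57 + 226.35 + 17.82 = 373.86.
The longest hop is 226.35; the others sum to 147.51. Folding the others back against it leaves at least 226.35 − 147.51 = 78.84.

78.84 ≤ AE ≤ 373.86 m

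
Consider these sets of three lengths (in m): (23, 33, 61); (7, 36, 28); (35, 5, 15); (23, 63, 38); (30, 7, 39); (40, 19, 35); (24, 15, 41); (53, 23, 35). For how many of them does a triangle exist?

(23,33,61): 23+33 ≤ 61 → not valid
(7,28,36): 7+28 ≤ 36 → not valid
(5,15,35): 5+15 ≤ 35 → not valid
(23,38,63): 23+38 ≤ 63 → not valid
(7,30,39): 7+30 ≤ 39 → not valid
(19,35,40): 19+35 > 40 → valid
(15,24,41): 15+24 ≤ 41 → not valid
(23,35,53): 23+35 > 53 → valid
2 of the 8 triples form a triangle.

2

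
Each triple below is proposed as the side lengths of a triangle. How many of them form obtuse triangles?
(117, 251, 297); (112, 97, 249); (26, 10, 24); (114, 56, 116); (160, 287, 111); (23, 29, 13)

(117,251,297): 117²+251² = 76690 < 88209 = 297² → obtuse
(112,97,249): 97+112 ≤ 249, not a triangle
(26,10,24): 10²+24² = 676 = 26² → right
(114,56,116): 56²+114² = 16132 > 13456 = 116² → acute
(160,287,111): 111+160 ≤ 287, not a triangle
(23,29,13): 13²+23² = 698 < 841 = 29² → obtuse
2 of the 6 are obtuse.

2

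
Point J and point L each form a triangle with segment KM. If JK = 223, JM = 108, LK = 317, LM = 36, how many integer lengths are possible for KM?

From triangle JKM: 115 < KM < 331.
From triangle LKM: 281 < KM < 353.
Intersection: 281 < KM < 331, so integers 282 through 330: 49 values.

49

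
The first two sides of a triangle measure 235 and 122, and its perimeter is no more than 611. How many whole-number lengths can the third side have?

141

Triangle inequality: 113 < x < 357. Perimeter ≤ 611 gives x ≤ 611 − 235 − 122 = 254.
So 113 < x ≤ 254; integers 114 through 254: 141 values.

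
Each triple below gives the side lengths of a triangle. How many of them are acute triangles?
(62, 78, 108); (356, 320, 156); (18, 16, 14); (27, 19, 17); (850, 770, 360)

1

(62,78,108): 62²+78² = 9928 < 11664 = 108² → obtuse
(356,320,156): 156²+320² = 126736 = 356² → right
(18,16,14): 14²+16² = 452 > 324 = 18² → acute
(27,19,17): 17²+19² = 650 < 729 = 27² → obtuse
(850,770,360): 360²+770² = 722500 = 850² → right
1 of the 5 is acute.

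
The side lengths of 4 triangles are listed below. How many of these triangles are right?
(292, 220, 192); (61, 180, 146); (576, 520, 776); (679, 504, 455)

3

(292,220,192): 192²+220² = 85264 = 292² → right
(61,180,146): 61²+146² = 25037 < 32400 = 180² → obtuse
(576,520,776): 520²+576² = 602176 = 776² → right
(679,504,455): 455²+504² = 461041 = 679² → right
3 of the 4 are right.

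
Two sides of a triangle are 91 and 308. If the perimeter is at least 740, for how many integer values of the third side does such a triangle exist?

Triangle inequality: 217 < x < 399. Perimeter ≥ 740 gives x ≥ 740 − 91 − 308 = 341.
So 341 ≤ x < 399; integers 341 through 398: 58 values.

58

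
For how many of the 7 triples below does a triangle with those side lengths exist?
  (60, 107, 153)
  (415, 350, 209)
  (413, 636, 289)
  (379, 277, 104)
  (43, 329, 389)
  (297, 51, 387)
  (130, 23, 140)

5

(60,107,153): 60+107 > 153 → valid
(209,350,415): 209+350 > 415 → valid
(289,413,636): 289+413 > 636 → valid
(104,277,379): 104+277 > 379 → valid
(43,329,389): 43+329 ≤ 389 → not valid
(51,297,387): 51+297 ≤ 387 → not valid
(23,130,140): 23+130 > 140 → valid
5 of the 7 triples form a triangle.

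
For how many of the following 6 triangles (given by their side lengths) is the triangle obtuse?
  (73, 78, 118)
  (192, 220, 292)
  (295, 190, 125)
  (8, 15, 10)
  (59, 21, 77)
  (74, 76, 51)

4

(73,78,118): 73²+78² = 11413 < 13924 = 118² → obtuse
(192,220,292): 192²+220² = 85264 = 292² → right
(295,190,125): 125²+190² = 51725 < 87025 = 295² → obtuse
(8,15,10): 8²+10² = 164 < 225 = 15² → obtuse
(59,21,77): 21²+59² = 3922 < 5929 = 77² → obtuse
(74,76,51): 51²+74² = 8077 > 5776 = 76² → acute
4 of the 6 are obtuse.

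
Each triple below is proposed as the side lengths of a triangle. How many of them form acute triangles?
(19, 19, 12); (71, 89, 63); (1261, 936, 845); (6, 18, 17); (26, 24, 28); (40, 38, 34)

(19,19,12): 12²+19² = 505 > 361 = 19² → acute
(71,89,63): 63²+71² = 9010 > 7921 = 89² → acute
(1261,936,845): 845²+936² = 1590121 = 1261² → right
(6,18,17): 6²+17² = 325 > 324 = 18² → acute
(26,24,28): 24²+26² = 1252 > 784 = 28² → acute
(40,38,34): 34²+38² = 2600 > 1600 = 40² → acute
5 of the 6 are acute.

5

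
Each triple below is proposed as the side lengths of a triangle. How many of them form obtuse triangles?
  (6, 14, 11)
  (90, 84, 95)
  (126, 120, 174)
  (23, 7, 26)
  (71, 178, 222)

3

(6,14,11): 6²+11² = 157 < 196 = 14² → obtuse
(90,84,95): 84²+90² = 15156 > 9025 = 95² → acute
(126,120,174): 120²+126² = 30276 = 174² → right
(23,7,26): 7²+23² = 578 < 676 = 26² → obtuse
(71,178,222): 71²+178² = 36725 < 49284 = 222² → obtuse
3 of the 5 are obtuse.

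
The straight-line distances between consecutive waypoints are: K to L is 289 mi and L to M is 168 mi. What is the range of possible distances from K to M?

121 ≤ KM ≤ 457 mi

By the triangle inequality, |289 − 168| ≤ KM ≤ 289 + 168.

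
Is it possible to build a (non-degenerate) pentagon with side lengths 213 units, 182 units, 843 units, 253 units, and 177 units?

No

For a pentagon, each side must be shorter than the sum of the others.
Here the longest side is 843, but the remaining 4 sides sum to only 825.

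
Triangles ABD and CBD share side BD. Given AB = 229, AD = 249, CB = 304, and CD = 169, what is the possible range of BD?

135 < BD < 473

From triangle ABD: |229 − 249| < BD < 229 + 249, i.e. 20 < BD < 478.
From triangle CBD: 135 < BD < 473.
Both must hold, so BD lies in the intersection.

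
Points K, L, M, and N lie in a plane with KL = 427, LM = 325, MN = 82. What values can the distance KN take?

The maximum is all hops collinear in one direction: 427 + 325 + 82 = 834.
The longest hop is 427; the others sum to 407. Folding the others back against it leaves at least 427 − 407 = 20.

20 ≤ KN ≤ 834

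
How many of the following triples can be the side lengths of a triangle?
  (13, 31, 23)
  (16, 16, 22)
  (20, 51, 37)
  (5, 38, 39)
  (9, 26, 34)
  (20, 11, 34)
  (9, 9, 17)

6

(13,23,31): 13+23 > 31 → valid
(16,16,22): 16+16 > 22 → valid
(20,37,51): 20+37 > 51 → valid
(5,38,39): 5+38 > 39 → valid
(9,26,34): 9+26 > 34 → valid
(11,20,34): 11+20 ≤ 34 → not valid
(9,9,17): 9+9 > 17 → valid
6 of the 7 triples form a triangle.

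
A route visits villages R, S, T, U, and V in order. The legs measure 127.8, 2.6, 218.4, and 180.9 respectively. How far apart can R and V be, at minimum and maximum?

The maximum is all hops collinear in one direction: 127.8 + 2.6 + 218.4 + 180.9 = 529.7.
The longest hop is 218.4; the others sum to 311.3. Since 218.4 ≤ 311.3, the path can fold back on itself completely, so the minimum distance is 0.

0 ≤ RV ≤ 529.7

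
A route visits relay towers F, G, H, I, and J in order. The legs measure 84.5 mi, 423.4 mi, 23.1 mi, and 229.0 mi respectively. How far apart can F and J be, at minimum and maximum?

The maximum is all hops collinear in one direction: 84.5 + 423.4 + 23.1 + 229.0 = 760.0.
The longest hop is 423.4; the others sum to 336.6. Folding the others back against it leaves at least 423.4 − 336.6 = 86.8.

86.8 ≤ FJ ≤ 760.0 mi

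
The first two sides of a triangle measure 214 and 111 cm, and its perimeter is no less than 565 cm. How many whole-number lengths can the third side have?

85

Triangle inequality: 103 < x < 325. Perimeter ≥ 565 gives x ≥ 565 − 214 − 111 = 240.
So 240 ≤ x < 325; integers 240 through 324: 85 values.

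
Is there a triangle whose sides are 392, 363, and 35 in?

Yes

The longest side is 392, and the other two sum to 398.
Since 398 > 392, the triangle inequality holds.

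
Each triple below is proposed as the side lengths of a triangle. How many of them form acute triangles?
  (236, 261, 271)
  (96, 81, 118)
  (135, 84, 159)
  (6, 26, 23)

2

(236,261,271): 236²+261² = 123817 > 73441 = 271² → acute
(96,81,118): 81²+96² = 15777 > 13924 = 118² → acute
(135,84,159): 84²+135² = 25281 = 159² → right
(6,26,23): 6²+23² = 565 < 676 = 26² → obtuse
2 of the 4 are acute.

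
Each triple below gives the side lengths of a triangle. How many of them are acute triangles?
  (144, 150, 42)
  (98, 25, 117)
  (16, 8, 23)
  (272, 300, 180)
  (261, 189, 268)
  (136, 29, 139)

(144,150,42): 42²+144² = 22500 = 150² → right
(98,25,117): 25²+98² = 10229 < 13689 = 117² → obtuse
(16,8,23): 8²+16² = 320 < 529 = 23² → obtuse
(272,300,180): 180²+272² = 106384 > 90000 = 300² → acute
(261,189,268): 189²+261² = 103842 > 71824 = 268² → acute
(136,29,139): 29²+136² = 19337 > 19321 = 139² → acute
3 of the 6 are acute.

3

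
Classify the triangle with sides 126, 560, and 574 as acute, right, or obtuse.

Compare the square of the longest side to the sum of squares of the other two: 126² + 560² = 329476 = 574².

right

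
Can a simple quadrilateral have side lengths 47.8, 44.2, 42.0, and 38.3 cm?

Yes

A quadrilateral exists iff every side is shorter than the sum of the others — equivalently, the longest side is less than the sum of the rest.
Longest side 47.8 < 124.5 (sum of the remaining 3), so yes.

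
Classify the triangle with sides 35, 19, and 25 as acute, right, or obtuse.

Compare the square of the longest side to the sum of squares of the other two: 19² + 25² = 986 < 1225 = 35².

obtuse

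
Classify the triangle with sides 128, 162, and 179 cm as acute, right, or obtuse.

acute

Compare the square of the longest side to the sum of squares of the other two: 128² + 162² = 42628 > 32041 = 179².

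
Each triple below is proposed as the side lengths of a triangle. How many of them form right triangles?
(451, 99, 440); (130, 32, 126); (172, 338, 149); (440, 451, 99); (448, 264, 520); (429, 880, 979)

(451,99,440): 99²+440² = 203401 = 451² → right
(130,32,126): 32²+126² = 16900 = 130² → right
(172,338,149): 149+172 ≤ 338, not a triangle
(440,451,99): 99²+440² = 203401 = 451² → right
(448,264,520): 264²+448² = 270400 = 520² → right
(429,880,979): 429²+880² = 958441 = 979² → right
5 of the 6 are right.

5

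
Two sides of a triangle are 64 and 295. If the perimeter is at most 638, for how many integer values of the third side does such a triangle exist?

Triangle inequality: 231 < x < 359. Perimeter ≤ 638 gives x ≤ 638 − 64 − 295 = 279.
So 231 < x ≤ 279; integers 232 through 279: 48 values.

48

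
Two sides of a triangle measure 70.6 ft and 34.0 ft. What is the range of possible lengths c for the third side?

By the triangle inequality, c must be less than 70.6 + 34.0 = 104.6 and greater than |70.6 − 34.0| = 36.6.

36.6 < c < 104.6 (ft)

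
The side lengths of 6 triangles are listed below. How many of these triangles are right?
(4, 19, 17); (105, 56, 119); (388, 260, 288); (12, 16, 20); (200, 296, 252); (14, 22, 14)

3

(4,19,17): 4²+17² = 305 < 361 = 19² → obtuse
(105,56,119): 56²+105² = 14161 = 119² → right
(388,260,288): 260²+288² = 150544 = 388² → right
(12,16,20): 12²+16² = 400 = 20² → right
(200,296,252): 200²+252² = 103504 > 87616 = 296² → acute
(14,22,14): 14²+14² = 392 < 484 = 22² → obtuse
3 of the 6 are right.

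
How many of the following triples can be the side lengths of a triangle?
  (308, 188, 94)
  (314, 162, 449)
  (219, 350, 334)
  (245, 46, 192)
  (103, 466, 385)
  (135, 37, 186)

3

(94,188,308): 94+188 ≤ 308 → not valid
(162,314,449): 162+314 > 449 → valid
(219,334,350): 219+334 > 350 → valid
(46,192,245): 46+192 ≤ 245 → not valid
(103,385,466): 103+385 > 466 → valid
(37,135,186): 37+135 ≤ 186 → not valid
3 of the 6 triples form a triangle.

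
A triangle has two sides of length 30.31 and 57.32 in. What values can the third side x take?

27.01 < x < 87.63

By the triangle inequality, x must be less than 30.31 + 57.32 = 87.63 and greater than |30.31 − 57.32| = 27.01.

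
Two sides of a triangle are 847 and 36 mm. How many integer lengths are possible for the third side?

The third side lies in the open interval (811, 883).
Integers from 812 to 882 inclusive: 882 − 812 + 1 = 71.

71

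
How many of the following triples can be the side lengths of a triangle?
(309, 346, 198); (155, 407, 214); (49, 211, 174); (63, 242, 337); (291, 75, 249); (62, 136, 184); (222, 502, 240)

(198,309,346): 198+309 > 346 → valid
(155,214,407): 155+214 ≤ 407 → not valid
(49,174,211): 49+174 > 211 → valid
(63,242,337): 63+242 ≤ 337 → not valid
(75,249,291): 75+249 > 291 → valid
(62,136,184): 62+136 > 184 → valid
(222,240,502): 222+240 ≤ 502 → not valid
4 of the 7 triples form a triangle.

4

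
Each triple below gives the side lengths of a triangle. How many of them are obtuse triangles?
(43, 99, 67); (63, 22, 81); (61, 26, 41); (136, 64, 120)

(43,99,67): 43²+67² = 6338 < 9801 = 99² → obtuse
(63,22,81): 22²+63² = 4453 < 6561 = 81² → obtuse
(61,26,41): 26²+41² = 2357 < 3721 = 61² → obtuse
(136,64,120): 64²+120² = 18496 = 136² → right
3 of the 4 are obtuse.

3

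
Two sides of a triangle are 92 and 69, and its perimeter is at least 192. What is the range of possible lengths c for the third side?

Triangle inequality alone gives 23 < c < 161.
The perimeter condition gives c ≥ 192 − 92 − 69 = 31.
Intersecting the two: 31 ≤ c < 161.

31 ≤ c < 161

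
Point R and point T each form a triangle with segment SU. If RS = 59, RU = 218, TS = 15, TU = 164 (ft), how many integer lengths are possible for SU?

19

From triangle RSU: 159 < SU < 277.
From triangle TSU: 149 < SU < 179.
Intersection: 159 < SU < 179, so integers 160 through 178: 19 values.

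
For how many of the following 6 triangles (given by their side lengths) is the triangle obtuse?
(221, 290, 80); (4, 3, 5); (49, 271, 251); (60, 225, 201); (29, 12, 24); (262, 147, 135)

(221,290,80): 80²+221² = 55241 < 84100 = 290² → obtuse
(4,3,5): 3²+4² = 25 = 5² → right
(49,271,251): 49²+251² = 65402 < 73441 = 271² → obtuse
(60,225,201): 60²+201² = 44001 < 50625 = 225² → obtuse
(29,12,24): 12²+24² = 720 < 841 = 29² → obtuse
(262,147,135): 135²+147² = 39834 < 68644 = 262² → obtuse
5 of the 6 are obtuse.

5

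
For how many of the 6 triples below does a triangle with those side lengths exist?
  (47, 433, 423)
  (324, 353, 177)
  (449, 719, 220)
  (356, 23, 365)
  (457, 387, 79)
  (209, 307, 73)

(47,423,433): 47+423 > 433 → valid
(177,324,353): 177+324 > 353 → valid
(220,449,719): 220+449 ≤ 719 → not valid
(23,356,365): 23+356 > 365 → valid
(79,387,457): 79+387 > 457 → valid
(73,209,307): 73+209 ≤ 307 → not valid
4 of the 6 triples form a triangle.

4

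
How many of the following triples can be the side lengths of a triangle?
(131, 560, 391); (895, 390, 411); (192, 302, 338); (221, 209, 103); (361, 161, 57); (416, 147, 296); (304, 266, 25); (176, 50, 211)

(131,391,560): 131+391 ≤ 560 → not valid
(390,411,895): 390+411 ≤ 895 → not valid
(192,302,338): 192+302 > 338 → valid
(103,209,221): 103+209 > 221 → valid
(57,161,361): 57+161 ≤ 361 → not valid
(147,296,416): 147+296 > 416 → valid
(25,266,304): 25+266 ≤ 304 → not valid
(50,176,211): 50+176 > 211 → valid
4 of the 8 triples form a triangle.

4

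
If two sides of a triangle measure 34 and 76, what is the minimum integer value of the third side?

The third side must be strictly greater than |34 − 76| = 42.
The smallest integer above 42 is 43.

43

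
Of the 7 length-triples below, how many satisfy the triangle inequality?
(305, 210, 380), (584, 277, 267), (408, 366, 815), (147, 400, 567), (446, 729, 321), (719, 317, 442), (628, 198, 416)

(210,305,380): 210+305 > 380 → valid
(267,277,584): 267+277 ≤ 584 → not valid
(366,408,815): 366+408 ≤ 815 → not valid
(147,400,567): 147+400 ≤ 567 → not valid
(321,446,729): 321+446 > 729 → valid
(317,442,719): 317+442 > 719 → valid
(198,416,628): 198+416 ≤ 628 → not valid
3 of the 7 triples form a triangle.

3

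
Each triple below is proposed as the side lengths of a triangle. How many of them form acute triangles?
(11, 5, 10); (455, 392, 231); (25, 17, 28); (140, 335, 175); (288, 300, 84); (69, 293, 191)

(11,5,10): 5²+10² = 125 > 121 = 11² → acute
(455,392,231): 231²+392² = 207025 = 455² → right
(25,17,28): 17²+25² = 914 > 784 = 28² → acute
(140,335,175): 140+175 ≤ 335, not a triangle
(288,300,84): 84²+288² = 90000 = 300² → right
(69,293,191): 69+191 ≤ 293, not a triangle
2 of the 6 are acute.

2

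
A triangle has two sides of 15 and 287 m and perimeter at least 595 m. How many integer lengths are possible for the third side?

9

Triangle inequality: 272 < x < 302. Perimeter ≥ 595 gives x ≥ 595 − 15 − 287 = 293.
So 293 ≤ x < 302; integers 293 through 301: 9 values.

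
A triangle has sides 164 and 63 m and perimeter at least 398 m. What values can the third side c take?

Triangle inequality alone gives 101 < c < 227.
The perimeter condition gives c ≥ 398 − 164 − 63 = 171.
Intersecting the two: 171 ≤ c < 227.

171 ≤ c < 227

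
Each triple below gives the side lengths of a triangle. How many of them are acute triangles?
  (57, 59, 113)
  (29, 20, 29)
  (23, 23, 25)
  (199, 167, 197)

(57,59,113): 57²+59² = 6730 < 12769 = 113² → obtuse
(29,20,29): 20²+29² = 1241 > 841 = 29² → acute
(23,23,25): 23²+23² = 1058 > 625 = 25² → acute
(199,167,197): 167²+197² = 66698 > 39601 = 199² → acute
3 of the 4 are acute.

3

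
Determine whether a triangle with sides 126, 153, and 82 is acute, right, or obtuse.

Compare the square of the longest side to the sum of squares of the other two: 82² + 126² = 22600 < 23409 = 153².

obtuse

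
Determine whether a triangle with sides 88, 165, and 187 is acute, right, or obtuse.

Compare the square of the longest side to the sum of squares of the other two: 88² + 165² = 34969 = 187².

right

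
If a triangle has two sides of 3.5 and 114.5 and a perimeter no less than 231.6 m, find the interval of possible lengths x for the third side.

113.6 ≤ x < 118.0

Triangle inequality alone gives 111.0 < x < 118.0.
The perimeter condition gives x ≥ 231.6 − 3.5 − 114.5 = 113.6.
Intersecting the two: 113.6 ≤ x < 118.0.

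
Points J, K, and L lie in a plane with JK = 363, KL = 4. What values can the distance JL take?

By the triangle inequality, |363 − 4| ≤ JL ≤ 363 + 4.

359 ≤ JL ≤ 367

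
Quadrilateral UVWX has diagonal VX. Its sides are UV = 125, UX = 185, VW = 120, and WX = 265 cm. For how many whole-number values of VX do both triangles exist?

164

From triangle UVX: 60 < VX < 310.
From triangle WVX: 145 < VX < 385.
Intersection: 145 < VX < 310, so integers 146 through 309: 164 values.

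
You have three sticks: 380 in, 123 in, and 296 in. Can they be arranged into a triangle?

The longest side is 380, and the other two sum to 419.
Since 419 > 380, the triangle inequality holds.

Yes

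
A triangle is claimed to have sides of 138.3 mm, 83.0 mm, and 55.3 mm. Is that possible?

No

The two shorter sides sum to 138.3, exactly equal to the longest side 138.3.
That gives only a degenerate (flat) triangle — the inequality must be strict.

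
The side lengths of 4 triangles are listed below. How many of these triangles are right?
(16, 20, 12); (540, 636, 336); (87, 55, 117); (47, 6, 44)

(16,20,12): 12²+16² = 400 = 20² → right
(540,636,336): 336²+540² = 404496 = 636² → right
(87,55,117): 55²+87² = 10594 < 13689 = 117² → obtuse
(47,6,44): 6²+44² = 1972 < 2209 = 47² → obtuse
2 of the 4 are right.

2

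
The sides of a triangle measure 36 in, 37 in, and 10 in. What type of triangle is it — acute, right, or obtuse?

Compare the square of the longest side to the sum of squares of the other two: 10² + 36² = 1396 > 1369 = 37².

acute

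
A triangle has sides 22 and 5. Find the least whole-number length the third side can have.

18

The third side must be strictly greater than |22 − 5| = 17.
The smallest integer above 17 is 18.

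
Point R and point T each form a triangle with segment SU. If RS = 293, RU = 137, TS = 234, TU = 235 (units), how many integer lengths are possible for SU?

From triangle RSU: 156 < SU < 430.
From triangle TSU: 1 < SU < 469.
Intersection: 156 < SU < 430, so integers 157 through 429: 273 values.

273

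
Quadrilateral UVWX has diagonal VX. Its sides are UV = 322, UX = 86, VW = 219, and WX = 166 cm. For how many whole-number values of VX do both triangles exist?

148

From triangle UVX: 236 < VX < 408.
From triangle WVX: 53 < VX < 385.
Intersection: 236 < VX < 385, so integers 237 through 384: 148 values.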